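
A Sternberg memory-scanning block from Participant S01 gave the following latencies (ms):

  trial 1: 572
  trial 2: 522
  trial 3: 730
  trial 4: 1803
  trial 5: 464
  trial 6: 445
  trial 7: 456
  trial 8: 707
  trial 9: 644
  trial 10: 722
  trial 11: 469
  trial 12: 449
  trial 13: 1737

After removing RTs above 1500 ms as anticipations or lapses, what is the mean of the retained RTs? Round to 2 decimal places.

561.82 ms

Excluded: 1737, 1803
Retained (n=11): Σ = 6180
Mean = 6180/11 = 561.8182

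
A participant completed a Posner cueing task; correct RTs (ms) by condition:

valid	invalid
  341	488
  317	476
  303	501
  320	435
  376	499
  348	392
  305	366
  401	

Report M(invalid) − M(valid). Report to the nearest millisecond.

M(valid) = 2711/8 = 338.875
M(invalid) = 3157/7 = 451.000
Difference = 451.000 − 338.875 = 112.125 ms

112 ms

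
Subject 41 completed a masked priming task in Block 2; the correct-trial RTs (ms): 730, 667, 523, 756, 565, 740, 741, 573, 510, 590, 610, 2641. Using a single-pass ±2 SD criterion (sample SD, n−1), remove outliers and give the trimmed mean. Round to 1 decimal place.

636.8 ms

n = 12, ΣRT = 9646, M = 803.833
Σ(x−M)² = 3768493.67; s = √(3768493.67/11) = 585.312
Cutoffs: 803.833 ± 2·585.312 → [-366.8, 1974.5]
Outside: 2641 → excluded.
Retained (n=11): Σ = 7005, mean = 7005/11 = 636.818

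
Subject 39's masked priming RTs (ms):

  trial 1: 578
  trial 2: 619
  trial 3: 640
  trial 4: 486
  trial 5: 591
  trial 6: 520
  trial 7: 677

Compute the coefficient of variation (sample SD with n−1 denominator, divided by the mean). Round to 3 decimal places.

0.114

n = 7, Σ = 4111, M = 587.2857
Σ(x−M)² = 26719.429; s = √(26719.429/6) = 66.7326
CV = 66.7326 / 587.2857 = 0.11363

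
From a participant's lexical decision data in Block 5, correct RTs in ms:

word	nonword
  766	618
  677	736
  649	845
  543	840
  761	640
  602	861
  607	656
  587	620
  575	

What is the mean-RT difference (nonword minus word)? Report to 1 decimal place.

M(word) = 5767/9 = 640.778
M(nonword) = 5816/8 = 727.000
Difference = 727.000 − 640.778 = 86.222 ms

86.2 ms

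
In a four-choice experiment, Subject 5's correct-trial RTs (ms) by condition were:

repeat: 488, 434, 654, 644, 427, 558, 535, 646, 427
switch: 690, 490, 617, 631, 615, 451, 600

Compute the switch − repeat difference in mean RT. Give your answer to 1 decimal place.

M(repeat) = 4813/9 = 534.778
M(switch) = 4094/7 = 584.857
Difference = 584.857 − 534.778 = 50.079 ms

50.1 ms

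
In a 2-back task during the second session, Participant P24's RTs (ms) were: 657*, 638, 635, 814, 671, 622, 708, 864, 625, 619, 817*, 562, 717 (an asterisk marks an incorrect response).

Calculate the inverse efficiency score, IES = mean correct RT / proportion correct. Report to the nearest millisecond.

803 ms

Correct trials (n=11): 638, 635, 814, 671, 622, 708, 864, 625, 619, 562, 717
Mean correct RT = 7475/11 = 679.5455 ms
Proportion correct = 11/13
IES = 679.5455 / (11/13) = 803.099 ms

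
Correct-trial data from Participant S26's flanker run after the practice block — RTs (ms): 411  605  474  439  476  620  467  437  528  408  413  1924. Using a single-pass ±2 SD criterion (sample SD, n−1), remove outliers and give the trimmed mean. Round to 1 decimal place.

479.8 ms

n = 12, ΣRT = 7202, M = 600.167
Σ(x−M)² = 1967569.67; s = √(1967569.67/11) = 422.930
Cutoffs: 600.167 ± 2·422.930 → [-245.7, 1446.0]
Outside: 1924 → excluded.
Retained (n=11): Σ = 5278, mean = 5278/11 = 479.818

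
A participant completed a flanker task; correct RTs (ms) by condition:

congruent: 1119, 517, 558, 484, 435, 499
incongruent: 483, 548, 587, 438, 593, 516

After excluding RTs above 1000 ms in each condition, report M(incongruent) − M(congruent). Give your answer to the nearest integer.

29 ms

congruent: exclude 1119
M(congruent) = 2493/5 = 498.600
M(incongruent) = 3165/6 = 527.500
Difference = 527.500 − 498.600 = 28.900 ms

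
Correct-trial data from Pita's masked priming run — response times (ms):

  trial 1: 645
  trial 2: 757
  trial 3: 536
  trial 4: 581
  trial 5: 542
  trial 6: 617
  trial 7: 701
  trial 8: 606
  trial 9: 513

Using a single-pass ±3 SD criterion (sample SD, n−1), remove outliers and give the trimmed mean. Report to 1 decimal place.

n = 9, ΣRT = 5498, M = 610.889
Σ(x−M)² = 51522.89; s = √(51522.89/8) = 80.252
Cutoffs: 610.889 ± 3·80.252 → [370.1, 851.6]
No RTs fall outside the cutoffs; all 9 retained. Mean = 5498/9 = 610.889

610.9 ms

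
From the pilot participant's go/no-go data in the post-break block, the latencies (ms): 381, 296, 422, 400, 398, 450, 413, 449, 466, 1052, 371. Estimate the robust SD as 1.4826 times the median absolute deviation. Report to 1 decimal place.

Sorted: 296, 371, 381, 398, 400, 413, 422, 449, 450, 466, 1052 → median = 413
|x − 413| sorted: 0, 9, 13, 15, 32, 36, 37, 42, 53, 117, 639 → MAD = 36
Robust SD ≈ 1.4826 × 36 = 53.374

53.4 ms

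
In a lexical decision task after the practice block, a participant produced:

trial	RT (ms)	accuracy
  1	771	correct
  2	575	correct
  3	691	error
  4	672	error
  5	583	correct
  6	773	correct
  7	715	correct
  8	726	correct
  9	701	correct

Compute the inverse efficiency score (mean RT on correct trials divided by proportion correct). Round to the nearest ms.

890 ms

Correct trials (n=7): 771, 575, 583, 773, 715, 726, 701
Mean correct RT = 4844/7 = 692.0000 ms
Proportion correct = 7/9
IES = 692.0000 / (7/9) = 889.714 ms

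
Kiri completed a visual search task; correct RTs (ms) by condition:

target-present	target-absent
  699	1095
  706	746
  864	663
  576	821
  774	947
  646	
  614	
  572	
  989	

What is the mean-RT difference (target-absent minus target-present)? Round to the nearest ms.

M(target-present) = 6440/9 = 715.556
M(target-absent) = 4272/5 = 854.400
Difference = 854.400 − 715.556 = 138.844 ms

139 ms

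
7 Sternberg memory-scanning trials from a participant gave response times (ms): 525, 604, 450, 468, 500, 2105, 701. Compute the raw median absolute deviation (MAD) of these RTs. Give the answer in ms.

Sorted: 450, 468, 500, 525, 604, 701, 2105 → median = 525
|x − 525|: 0, 79, 75, 57, 25, 1580, 176
Sorted deviations: 0, 25, 57, 75, 79, 176, 1580 → MAD = 75

75 ms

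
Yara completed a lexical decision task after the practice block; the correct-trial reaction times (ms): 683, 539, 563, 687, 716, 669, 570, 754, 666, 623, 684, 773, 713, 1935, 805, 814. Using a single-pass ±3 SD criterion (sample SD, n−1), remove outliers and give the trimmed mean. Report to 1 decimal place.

683.9 ms

n = 16, ΣRT = 12194, M = 762.125
Σ(x−M)² = 1566513.75; s = √(1566513.75/15) = 323.163
Cutoffs: 762.125 ± 3·323.163 → [-207.4, 1731.6]
Outside: 1935 → excluded.
Retained (n=15): Σ = 10259, mean = 10259/15 = 683.933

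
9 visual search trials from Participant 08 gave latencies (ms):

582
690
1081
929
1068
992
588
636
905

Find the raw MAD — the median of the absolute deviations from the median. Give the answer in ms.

Sorted: 582, 588, 636, 690, 905, 929, 992, 1068, 1081 → median = 905
|x − 905|: 323, 215, 176, 24, 163, 87, 317, 269, 0
Sorted deviations: 0, 24, 87, 163, 176, 215, 269, 317, 323 → MAD = 176

176 ms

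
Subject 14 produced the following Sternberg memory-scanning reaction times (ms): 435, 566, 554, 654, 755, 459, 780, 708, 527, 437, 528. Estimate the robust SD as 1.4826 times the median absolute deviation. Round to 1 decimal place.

Sorted: 435, 437, 459, 527, 528, 554, 566, 654, 708, 755, 780 → median = 554
|x − 554| sorted: 0, 12, 26, 27, 95, 100, 117, 119, 154, 201, 226 → MAD = 100
Robust SD ≈ 1.4826 × 100 = 148.260

148.3 ms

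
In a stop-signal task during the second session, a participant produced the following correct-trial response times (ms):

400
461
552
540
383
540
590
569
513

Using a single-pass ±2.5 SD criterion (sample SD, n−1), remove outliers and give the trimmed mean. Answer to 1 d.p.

505.3 ms

n = 9, ΣRT = 4548, M = 505.333
Σ(x−M)² = 43888.00; s = √(43888.00/8) = 74.068
Cutoffs: 505.333 ± 2.5·74.068 → [320.2, 690.5]
No RTs fall outside the cutoffs; all 9 retained. Mean = 4548/9 = 505.333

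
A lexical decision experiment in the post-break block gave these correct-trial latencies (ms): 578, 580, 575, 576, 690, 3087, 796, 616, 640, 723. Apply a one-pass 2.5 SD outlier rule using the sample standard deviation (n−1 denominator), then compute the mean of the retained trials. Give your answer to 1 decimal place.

n = 10, ΣRT = 8861, M = 886.100
Σ(x−M)² = 5432222.90; s = √(5432222.90/9) = 776.904
Cutoffs: 886.100 ± 2.5·776.904 → [-1056.2, 2828.4]
Outside: 3087 → excluded.
Retained (n=9): Σ = 5774, mean = 5774/9 = 641.556

641.6 ms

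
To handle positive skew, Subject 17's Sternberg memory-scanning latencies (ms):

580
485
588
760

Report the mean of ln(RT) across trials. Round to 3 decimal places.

6.389

ln(RT): 6.3630, 6.1841, 6.3767, 6.6333
Σ ln(RT) = 25.5572
Mean = 25.5572/4 = 6.38931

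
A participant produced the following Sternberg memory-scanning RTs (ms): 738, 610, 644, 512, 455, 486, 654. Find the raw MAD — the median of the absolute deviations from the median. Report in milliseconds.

Sorted: 455, 486, 512, 610, 644, 654, 738 → median = 610
|x − 610|: 128, 0, 34, 98, 155, 124, 44
Sorted deviations: 0, 34, 44, 98, 124, 128, 155 → MAD = 98

98 ms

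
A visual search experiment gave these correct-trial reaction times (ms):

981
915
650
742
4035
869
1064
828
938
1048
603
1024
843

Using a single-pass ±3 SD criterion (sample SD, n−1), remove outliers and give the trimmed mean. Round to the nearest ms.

n = 13, ΣRT = 14540, M = 1118.462
Σ(x−M)² = 9465267.23; s = √(9465267.23/12) = 888.129
Cutoffs: 1118.462 ± 3·888.129 → [-1545.9, 3782.8]
Outside: 4035 → excluded.
Retained (n=12): Σ = 10505, mean = 10505/12 = 875.417

875 ms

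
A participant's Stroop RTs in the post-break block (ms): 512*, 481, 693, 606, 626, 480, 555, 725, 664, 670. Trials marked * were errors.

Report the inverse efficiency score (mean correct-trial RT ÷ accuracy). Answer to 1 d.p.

Correct trials (n=9): 481, 693, 606, 626, 480, 555, 725, 664, 670
Mean correct RT = 5500/9 = 611.1111 ms
Proportion correct = 9/10
IES = 611.1111 / (9/10) = 679.012 ms

679.0 ms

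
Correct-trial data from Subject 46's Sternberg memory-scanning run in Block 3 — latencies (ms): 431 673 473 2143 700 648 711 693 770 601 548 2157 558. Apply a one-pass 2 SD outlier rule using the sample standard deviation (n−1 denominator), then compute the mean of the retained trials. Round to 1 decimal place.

618.7 ms

n = 13, ΣRT = 11106, M = 854.308
Σ(x−M)² = 4081018.77; s = √(4081018.77/12) = 583.168
Cutoffs: 854.308 ± 2·583.168 → [-312.0, 2020.6]
Outside: 2143, 2157 → excluded.
Retained (n=11): Σ = 6806, mean = 6806/11 = 618.727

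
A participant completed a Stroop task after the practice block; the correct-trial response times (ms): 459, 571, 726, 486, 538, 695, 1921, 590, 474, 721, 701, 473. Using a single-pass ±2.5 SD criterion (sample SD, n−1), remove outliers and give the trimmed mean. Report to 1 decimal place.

n = 12, ΣRT = 8355, M = 696.250
Σ(x−M)² = 1753282.25; s = √(1753282.25/11) = 399.236
Cutoffs: 696.250 ± 2.5·399.236 → [-301.8, 1694.3]
Outside: 1921 → excluded.
Retained (n=11): Σ = 6434, mean = 6434/11 = 584.909

584.9 ms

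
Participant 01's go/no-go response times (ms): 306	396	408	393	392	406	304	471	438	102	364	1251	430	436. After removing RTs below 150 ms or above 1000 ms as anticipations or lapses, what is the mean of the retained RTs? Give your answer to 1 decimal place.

395.3 ms

Excluded: 102, 1251
Retained (n=12): Σ = 4744
Mean = 4744/12 = 395.3333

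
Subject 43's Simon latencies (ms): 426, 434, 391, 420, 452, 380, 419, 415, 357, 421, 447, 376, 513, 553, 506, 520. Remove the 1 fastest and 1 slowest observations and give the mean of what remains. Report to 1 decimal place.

437.1 ms

Sorted: 357, 376, 380, 391, 415, 419, 420, 421, 426, 434, 447, 452, 506, 513, 520, 553
Drop lowest 1 (357) and highest 1 (553)
Remaining (n=14): Σ = 6120, mean = 6120/14 = 437.143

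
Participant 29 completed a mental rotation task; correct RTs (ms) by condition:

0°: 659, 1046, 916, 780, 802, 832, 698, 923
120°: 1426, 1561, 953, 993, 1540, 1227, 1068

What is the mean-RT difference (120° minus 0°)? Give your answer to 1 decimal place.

420.6 ms

M(0°) = 6656/8 = 832.000
M(120°) = 8768/7 = 1252.571
Difference = 1252.571 − 832.000 = 420.571 ms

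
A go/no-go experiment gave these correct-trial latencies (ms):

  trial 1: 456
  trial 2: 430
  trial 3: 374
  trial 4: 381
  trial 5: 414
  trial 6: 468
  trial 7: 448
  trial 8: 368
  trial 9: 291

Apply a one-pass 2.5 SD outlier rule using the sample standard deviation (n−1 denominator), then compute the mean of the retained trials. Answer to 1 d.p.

n = 9, ΣRT = 3630, M = 403.333
Σ(x−M)² = 25002.00; s = √(25002.00/8) = 55.904
Cutoffs: 403.333 ± 2.5·55.904 → [263.6, 543.1]
No RTs fall outside the cutoffs; all 9 retained. Mean = 3630/9 = 403.333

403.3 ms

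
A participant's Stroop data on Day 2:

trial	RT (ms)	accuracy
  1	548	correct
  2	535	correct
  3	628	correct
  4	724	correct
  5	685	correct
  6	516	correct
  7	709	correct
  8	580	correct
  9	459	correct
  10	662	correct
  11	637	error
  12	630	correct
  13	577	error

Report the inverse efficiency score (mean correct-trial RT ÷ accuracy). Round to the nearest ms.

717 ms

Correct trials (n=11): 548, 535, 628, 724, 685, 516, 709, 580, 459, 662, 630
Mean correct RT = 6676/11 = 606.9091 ms
Proportion correct = 11/13
IES = 606.9091 / (11/13) = 717.256 ms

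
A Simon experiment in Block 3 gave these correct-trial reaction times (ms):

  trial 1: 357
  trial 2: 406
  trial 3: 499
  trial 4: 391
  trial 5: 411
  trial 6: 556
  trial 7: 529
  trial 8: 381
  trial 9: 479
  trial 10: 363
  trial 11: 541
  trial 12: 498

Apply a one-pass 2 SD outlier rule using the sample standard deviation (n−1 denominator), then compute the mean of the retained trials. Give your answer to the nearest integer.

n = 12, ΣRT = 5411, M = 450.917
Σ(x−M)² = 59210.92; s = √(59210.92/11) = 73.368
Cutoffs: 450.917 ± 2·73.368 → [304.2, 597.7]
No RTs fall outside the cutoffs; all 12 retained. Mean = 5411/12 = 450.917

451 ms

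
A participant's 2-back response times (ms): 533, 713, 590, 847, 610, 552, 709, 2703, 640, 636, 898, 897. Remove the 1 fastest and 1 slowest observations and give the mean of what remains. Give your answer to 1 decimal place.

Sorted: 533, 552, 590, 610, 636, 640, 709, 713, 847, 897, 898, 2703
Drop lowest 1 (533) and highest 1 (2703)
Remaining (n=10): Σ = 7092, mean = 7092/10 = 709.200

709.2 ms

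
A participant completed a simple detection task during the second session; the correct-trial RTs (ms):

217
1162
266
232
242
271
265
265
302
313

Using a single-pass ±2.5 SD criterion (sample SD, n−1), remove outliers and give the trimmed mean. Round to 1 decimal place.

n = 10, ΣRT = 3535, M = 353.500
Σ(x−M)² = 733918.50; s = √(733918.50/9) = 285.563
Cutoffs: 353.500 ± 2.5·285.563 → [-360.4, 1067.4]
Outside: 1162 → excluded.
Retained (n=9): Σ = 2373, mean = 2373/9 = 263.667

263.7 ms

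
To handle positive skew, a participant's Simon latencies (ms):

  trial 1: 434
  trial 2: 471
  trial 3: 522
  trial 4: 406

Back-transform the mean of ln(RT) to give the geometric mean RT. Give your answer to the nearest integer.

456 ms

ln(RT): 6.0730, 6.1549, 6.2577, 6.0064
Mean ln(RT) = 24.4919/4 = 6.12298
Geometric mean = exp(6.12298) = 456.22 ms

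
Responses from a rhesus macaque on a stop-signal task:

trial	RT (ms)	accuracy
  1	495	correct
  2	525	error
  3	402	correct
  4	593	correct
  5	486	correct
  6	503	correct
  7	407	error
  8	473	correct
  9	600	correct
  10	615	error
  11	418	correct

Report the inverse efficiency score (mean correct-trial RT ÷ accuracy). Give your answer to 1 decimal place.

Correct trials (n=8): 495, 402, 593, 486, 503, 473, 600, 418
Mean correct RT = 3970/8 = 496.2500 ms
Proportion correct = 8/11
IES = 496.2500 / (8/11) = 682.344 ms

682.3 ms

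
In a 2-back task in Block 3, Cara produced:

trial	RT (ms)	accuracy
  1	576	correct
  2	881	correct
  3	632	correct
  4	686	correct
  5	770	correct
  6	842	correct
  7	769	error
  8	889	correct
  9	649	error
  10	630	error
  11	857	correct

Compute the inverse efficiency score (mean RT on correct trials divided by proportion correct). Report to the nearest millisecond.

Correct trials (n=8): 576, 881, 632, 686, 770, 842, 889, 857
Mean correct RT = 6133/8 = 766.6250 ms
Proportion correct = 8/11
IES = 766.6250 / (8/11) = 1054.109 ms

1054 ms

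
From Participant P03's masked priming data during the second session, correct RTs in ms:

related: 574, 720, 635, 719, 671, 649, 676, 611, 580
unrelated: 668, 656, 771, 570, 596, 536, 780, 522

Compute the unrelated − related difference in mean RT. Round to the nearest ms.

-11 ms

M(related) = 5835/9 = 648.333
M(unrelated) = 5099/8 = 637.375
Difference = 637.375 − 648.333 = -10.958 ms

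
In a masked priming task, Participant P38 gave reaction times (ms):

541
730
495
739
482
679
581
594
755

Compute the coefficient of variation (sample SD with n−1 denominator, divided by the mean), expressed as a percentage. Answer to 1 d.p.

n = 9, Σ = 5596, M = 621.7778
Σ(x−M)² = 91045.556; s = √(91045.556/8) = 106.6803
CV = 106.6803 / 621.7778 = 0.17157 = 17.157%

17.2%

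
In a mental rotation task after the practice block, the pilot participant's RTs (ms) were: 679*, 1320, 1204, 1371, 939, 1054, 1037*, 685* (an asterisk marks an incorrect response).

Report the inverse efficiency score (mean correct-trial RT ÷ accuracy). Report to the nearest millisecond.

Correct trials (n=5): 1320, 1204, 1371, 939, 1054
Mean correct RT = 5888/5 = 1177.6000 ms
Proportion correct = 5/8
IES = 1177.6000 / (5/8) = 1884.160 ms

1884 ms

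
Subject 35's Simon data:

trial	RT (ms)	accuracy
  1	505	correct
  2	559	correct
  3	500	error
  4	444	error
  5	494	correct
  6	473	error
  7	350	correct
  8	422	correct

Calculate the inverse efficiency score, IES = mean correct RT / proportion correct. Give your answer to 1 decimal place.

745.6 ms

Correct trials (n=5): 505, 559, 494, 350, 422
Mean correct RT = 2330/5 = 466.0000 ms
Proportion correct = 5/8
IES = 466.0000 / (5/8) = 745.600 ms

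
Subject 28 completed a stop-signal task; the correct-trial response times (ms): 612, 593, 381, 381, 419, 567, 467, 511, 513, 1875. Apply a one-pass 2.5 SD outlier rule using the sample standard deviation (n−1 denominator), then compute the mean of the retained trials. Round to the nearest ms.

494 ms

n = 10, ΣRT = 6319, M = 631.900
Σ(x−M)² = 1778592.90; s = √(1778592.90/9) = 444.546
Cutoffs: 631.900 ± 2.5·444.546 → [-479.5, 1743.3]
Outside: 1875 → excluded.
Retained (n=9): Σ = 4444, mean = 4444/9 = 493.778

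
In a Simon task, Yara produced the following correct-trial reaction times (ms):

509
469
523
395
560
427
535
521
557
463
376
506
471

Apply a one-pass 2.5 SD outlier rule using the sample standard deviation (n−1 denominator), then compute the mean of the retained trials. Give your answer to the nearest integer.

486 ms

n = 13, ΣRT = 6312, M = 485.538
Σ(x−M)² = 41343.23; s = √(41343.23/12) = 58.696
Cutoffs: 485.538 ± 2.5·58.696 → [338.8, 632.3]
No RTs fall outside the cutoffs; all 13 retained. Mean = 6312/13 = 485.538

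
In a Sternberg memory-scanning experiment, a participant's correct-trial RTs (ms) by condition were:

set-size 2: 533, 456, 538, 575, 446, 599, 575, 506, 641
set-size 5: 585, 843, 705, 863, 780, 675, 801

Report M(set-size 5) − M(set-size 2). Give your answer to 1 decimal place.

209.3 ms

M(set-size 2) = 4869/9 = 541.000
M(set-size 5) = 5252/7 = 750.286
Difference = 750.286 − 541.000 = 209.286 ms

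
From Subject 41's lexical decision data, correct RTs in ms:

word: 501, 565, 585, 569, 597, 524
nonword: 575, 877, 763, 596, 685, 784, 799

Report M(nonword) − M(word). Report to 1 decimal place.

168.7 ms

M(word) = 3341/6 = 556.833
M(nonword) = 5079/7 = 725.571
Difference = 725.571 − 556.833 = 168.738 ms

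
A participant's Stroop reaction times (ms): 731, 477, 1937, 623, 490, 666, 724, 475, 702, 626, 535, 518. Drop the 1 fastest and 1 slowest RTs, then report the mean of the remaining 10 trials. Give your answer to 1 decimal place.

609.2 ms

Sorted: 475, 477, 490, 518, 535, 623, 626, 666, 702, 724, 731, 1937
Drop lowest 1 (475) and highest 1 (1937)
Remaining (n=10): Σ = 6092, mean = 6092/10 = 609.200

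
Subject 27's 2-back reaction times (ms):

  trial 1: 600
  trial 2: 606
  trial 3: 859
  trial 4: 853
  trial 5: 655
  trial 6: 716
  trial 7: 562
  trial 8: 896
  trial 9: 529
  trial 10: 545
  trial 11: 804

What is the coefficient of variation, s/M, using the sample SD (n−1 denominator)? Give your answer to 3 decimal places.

n = 11, Σ = 7625, M = 693.1818
Σ(x−M)² = 190837.636; s = √(190837.636/10) = 138.1440
CV = 138.1440 / 693.1818 = 0.19929

0.199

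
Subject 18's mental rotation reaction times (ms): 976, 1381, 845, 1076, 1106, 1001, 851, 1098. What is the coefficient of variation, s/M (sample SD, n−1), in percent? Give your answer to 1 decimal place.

16.4%

n = 8, Σ = 8334, M = 1041.7500
Σ(x−M)² = 204635.500; s = √(204635.500/7) = 170.9785
CV = 170.9785 / 1041.7500 = 0.16413 = 16.413%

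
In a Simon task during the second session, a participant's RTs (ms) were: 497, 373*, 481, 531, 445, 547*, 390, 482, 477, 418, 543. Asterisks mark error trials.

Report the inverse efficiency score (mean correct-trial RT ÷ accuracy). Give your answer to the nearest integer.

Correct trials (n=9): 497, 481, 531, 445, 390, 482, 477, 418, 543
Mean correct RT = 4264/9 = 473.7778 ms
Proportion correct = 9/11
IES = 473.7778 / (9/11) = 579.062 ms

579 ms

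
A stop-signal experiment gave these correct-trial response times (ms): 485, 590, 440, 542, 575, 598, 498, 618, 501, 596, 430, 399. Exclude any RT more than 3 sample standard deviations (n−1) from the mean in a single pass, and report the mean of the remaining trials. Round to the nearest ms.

523 ms

n = 12, ΣRT = 6272, M = 522.667
Σ(x−M)² = 60998.67; s = √(60998.67/11) = 74.467
Cutoffs: 522.667 ± 3·74.467 → [299.3, 746.1]
No RTs fall outside the cutoffs; all 12 retained. Mean = 6272/12 = 522.667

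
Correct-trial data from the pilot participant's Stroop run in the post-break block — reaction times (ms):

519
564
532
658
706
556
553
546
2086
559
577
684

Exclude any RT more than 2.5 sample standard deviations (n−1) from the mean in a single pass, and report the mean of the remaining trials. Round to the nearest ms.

n = 12, ΣRT = 8540, M = 711.667
Σ(x−M)² = 2101970.67; s = √(2101970.67/11) = 437.136
Cutoffs: 711.667 ± 2.5·437.136 → [-381.2, 1804.5]
Outside: 2086 → excluded.
Retained (n=11): Σ = 6454, mean = 6454/11 = 586.727

587 ms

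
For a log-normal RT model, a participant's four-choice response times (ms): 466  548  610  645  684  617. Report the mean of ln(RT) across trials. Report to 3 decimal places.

ln(RT): 6.1442, 6.3063, 6.4135, 6.4693, 6.5280, 6.4249
Σ ln(RT) = 38.2860
Mean = 38.2860/6 = 6.38100

6.381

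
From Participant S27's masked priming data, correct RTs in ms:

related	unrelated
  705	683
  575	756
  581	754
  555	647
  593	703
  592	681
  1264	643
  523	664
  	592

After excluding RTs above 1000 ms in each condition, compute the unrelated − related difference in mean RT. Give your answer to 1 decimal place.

91.2 ms

related: exclude 1264
M(related) = 4124/7 = 589.143
M(unrelated) = 6123/9 = 680.333
Difference = 680.333 − 589.143 = 91.190 ms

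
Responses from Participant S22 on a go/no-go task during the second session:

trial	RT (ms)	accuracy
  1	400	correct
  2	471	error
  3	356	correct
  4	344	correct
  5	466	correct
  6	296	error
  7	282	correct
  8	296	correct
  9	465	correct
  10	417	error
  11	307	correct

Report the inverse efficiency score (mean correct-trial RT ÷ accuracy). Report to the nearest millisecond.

Correct trials (n=8): 400, 356, 344, 466, 282, 296, 465, 307
Mean correct RT = 2916/8 = 364.5000 ms
Proportion correct = 8/11
IES = 364.5000 / (8/11) = 501.188 ms

501 ms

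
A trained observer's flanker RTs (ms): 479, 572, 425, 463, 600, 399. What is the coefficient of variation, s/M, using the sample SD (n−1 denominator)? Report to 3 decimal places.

n = 6, Σ = 2938, M = 489.6667
Σ(x−M)² = 32179.333; s = √(32179.333/5) = 80.2239
CV = 80.2239 / 489.6667 = 0.16383

0.164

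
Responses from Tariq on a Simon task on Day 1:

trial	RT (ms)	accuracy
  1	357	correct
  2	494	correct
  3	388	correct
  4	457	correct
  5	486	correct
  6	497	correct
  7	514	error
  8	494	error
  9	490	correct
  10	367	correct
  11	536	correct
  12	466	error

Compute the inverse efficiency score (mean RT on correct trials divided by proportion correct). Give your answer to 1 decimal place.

603.3 ms

Correct trials (n=9): 357, 494, 388, 457, 486, 497, 490, 367, 536
Mean correct RT = 4072/9 = 452.4444 ms
Proportion correct = 9/12
IES = 452.4444 / (9/12) = 603.259 ms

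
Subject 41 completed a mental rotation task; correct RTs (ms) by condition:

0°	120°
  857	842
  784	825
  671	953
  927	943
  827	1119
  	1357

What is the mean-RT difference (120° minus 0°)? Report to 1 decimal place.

M(0°) = 4066/5 = 813.200
M(120°) = 6039/6 = 1006.500
Difference = 1006.500 − 813.200 = 193.300 ms

193.3 ms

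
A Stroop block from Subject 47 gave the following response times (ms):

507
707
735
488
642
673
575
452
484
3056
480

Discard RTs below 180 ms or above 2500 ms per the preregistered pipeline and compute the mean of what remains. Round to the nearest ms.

Excluded: 3056
Retained (n=10): Σ = 5743
Mean = 5743/10 = 574.3000

574 ms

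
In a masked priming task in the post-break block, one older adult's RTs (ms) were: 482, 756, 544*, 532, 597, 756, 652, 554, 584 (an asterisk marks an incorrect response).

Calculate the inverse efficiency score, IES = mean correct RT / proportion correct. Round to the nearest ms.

Correct trials (n=8): 482, 756, 532, 597, 756, 652, 554, 584
Mean correct RT = 4913/8 = 614.1250 ms
Proportion correct = 8/9
IES = 614.1250 / (8/9) = 690.891 ms

691 ms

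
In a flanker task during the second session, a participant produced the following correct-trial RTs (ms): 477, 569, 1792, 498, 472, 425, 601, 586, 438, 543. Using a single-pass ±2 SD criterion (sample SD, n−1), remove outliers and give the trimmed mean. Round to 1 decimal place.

n = 10, ΣRT = 6401, M = 640.100
Σ(x−M)² = 1507976.90; s = √(1507976.90/9) = 409.332
Cutoffs: 640.100 ± 2·409.332 → [-178.6, 1458.8]
Outside: 1792 → excluded.
Retained (n=9): Σ = 4609, mean = 4609/9 = 512.111

512.1 ms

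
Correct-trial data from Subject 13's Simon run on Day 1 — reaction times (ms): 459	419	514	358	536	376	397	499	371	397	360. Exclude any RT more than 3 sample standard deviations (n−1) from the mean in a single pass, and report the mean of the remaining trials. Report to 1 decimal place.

n = 11, ΣRT = 4686, M = 426.000
Σ(x−M)² = 42498.00; s = √(42498.00/10) = 65.190
Cutoffs: 426.000 ± 3·65.190 → [230.4, 621.6]
No RTs fall outside the cutoffs; all 11 retained. Mean = 4686/11 = 426.000

426.0 ms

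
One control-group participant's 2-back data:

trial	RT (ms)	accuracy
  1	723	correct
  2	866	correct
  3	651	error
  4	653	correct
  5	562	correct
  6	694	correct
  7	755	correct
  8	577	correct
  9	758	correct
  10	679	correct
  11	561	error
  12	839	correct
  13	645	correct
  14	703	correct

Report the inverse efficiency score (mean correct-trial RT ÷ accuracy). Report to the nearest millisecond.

Correct trials (n=12): 723, 866, 653, 562, 694, 755, 577, 758, 679, 839, 645, 703
Mean correct RT = 8454/12 = 704.5000 ms
Proportion correct = 12/14
IES = 704.5000 / (12/14) = 821.917 ms

822 ms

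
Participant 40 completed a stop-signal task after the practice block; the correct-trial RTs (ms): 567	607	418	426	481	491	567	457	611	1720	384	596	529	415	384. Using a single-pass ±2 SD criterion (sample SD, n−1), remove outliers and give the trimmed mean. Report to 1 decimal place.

495.2 ms

n = 15, ΣRT = 8653, M = 576.867
Σ(x−M)² = 1491205.73; s = √(1491205.73/14) = 326.366
Cutoffs: 576.867 ± 2·326.366 → [-75.9, 1229.6]
Outside: 1720 → excluded.
Retained (n=14): Σ = 6933, mean = 6933/14 = 495.214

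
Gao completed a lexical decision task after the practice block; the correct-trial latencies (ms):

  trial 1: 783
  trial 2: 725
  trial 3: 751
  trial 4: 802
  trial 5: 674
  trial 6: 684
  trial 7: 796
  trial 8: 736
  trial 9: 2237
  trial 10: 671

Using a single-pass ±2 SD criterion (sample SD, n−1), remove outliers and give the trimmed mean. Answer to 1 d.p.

735.8 ms

n = 10, ΣRT = 8859, M = 885.900
Σ(x−M)² = 2049584.90; s = √(2049584.90/9) = 477.212
Cutoffs: 885.900 ± 2·477.212 → [-68.5, 1840.3]
Outside: 2237 → excluded.
Retained (n=9): Σ = 6622, mean = 6622/9 = 735.778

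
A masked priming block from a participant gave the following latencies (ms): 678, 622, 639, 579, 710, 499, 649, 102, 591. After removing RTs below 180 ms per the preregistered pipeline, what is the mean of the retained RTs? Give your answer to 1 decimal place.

620.9 ms

Excluded: 102
Retained (n=8): Σ = 4967
Mean = 4967/8 = 620.8750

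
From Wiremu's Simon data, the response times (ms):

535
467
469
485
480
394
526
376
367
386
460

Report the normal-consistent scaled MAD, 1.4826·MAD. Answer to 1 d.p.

Sorted: 367, 376, 386, 394, 460, 467, 469, 480, 485, 526, 535 → median = 467
|x − 467| sorted: 0, 2, 7, 13, 18, 59, 68, 73, 81, 91, 100 → MAD = 59
Robust SD ≈ 1.4826 × 59 = 87.473

87.5 ms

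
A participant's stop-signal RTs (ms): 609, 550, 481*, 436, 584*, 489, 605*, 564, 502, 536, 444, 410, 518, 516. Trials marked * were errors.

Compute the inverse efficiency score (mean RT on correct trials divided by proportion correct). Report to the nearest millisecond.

645 ms

Correct trials (n=11): 609, 550, 436, 489, 564, 502, 536, 444, 410, 518, 516
Mean correct RT = 5574/11 = 506.7273 ms
Proportion correct = 11/14
IES = 506.7273 / (11/14) = 644.926 ms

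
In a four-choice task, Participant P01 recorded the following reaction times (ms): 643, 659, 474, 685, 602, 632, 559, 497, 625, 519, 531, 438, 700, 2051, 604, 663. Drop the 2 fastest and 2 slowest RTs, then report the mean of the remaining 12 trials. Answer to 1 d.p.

601.6 ms

Sorted: 438, 474, 497, 519, 531, 559, 602, 604, 625, 632, 643, 659, 663, 685, 700, 2051
Drop lowest 2 (438, 474) and highest 2 (700, 2051)
Remaining (n=12): Σ = 7219, mean = 7219/12 = 601.583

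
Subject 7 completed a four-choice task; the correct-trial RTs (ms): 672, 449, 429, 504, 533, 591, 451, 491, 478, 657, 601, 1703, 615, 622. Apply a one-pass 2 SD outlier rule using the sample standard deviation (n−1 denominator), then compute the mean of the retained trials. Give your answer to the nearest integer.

n = 14, ΣRT = 8796, M = 628.286
Σ(x−M)² = 1329344.86; s = √(1329344.86/13) = 319.777
Cutoffs: 628.286 ± 2·319.777 → [-11.3, 1267.8]
Outside: 1703 → excluded.
Retained (n=13): Σ = 7093, mean = 7093/13 = 545.615

546 ms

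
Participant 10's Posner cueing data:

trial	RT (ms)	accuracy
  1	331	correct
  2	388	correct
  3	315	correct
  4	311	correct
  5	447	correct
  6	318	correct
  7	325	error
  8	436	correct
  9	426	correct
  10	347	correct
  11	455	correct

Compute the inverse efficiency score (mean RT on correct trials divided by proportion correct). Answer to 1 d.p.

Correct trials (n=10): 331, 388, 315, 311, 447, 318, 436, 426, 347, 455
Mean correct RT = 3774/10 = 377.4000 ms
Proportion correct = 10/11
IES = 377.4000 / (10/11) = 415.140 ms

415.1 ms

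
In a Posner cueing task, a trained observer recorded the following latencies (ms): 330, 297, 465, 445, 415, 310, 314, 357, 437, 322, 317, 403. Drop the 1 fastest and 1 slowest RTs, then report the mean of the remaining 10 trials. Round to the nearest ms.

Sorted: 297, 310, 314, 317, 322, 330, 357, 403, 415, 437, 445, 465
Drop lowest 1 (297) and highest 1 (465)
Remaining (n=10): Σ = 3650, mean = 3650/10 = 365.000

365 ms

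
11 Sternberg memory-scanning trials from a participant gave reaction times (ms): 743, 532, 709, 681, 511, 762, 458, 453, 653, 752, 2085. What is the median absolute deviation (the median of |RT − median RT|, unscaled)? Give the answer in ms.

81 ms

Sorted: 453, 458, 511, 532, 653, 681, 709, 743, 752, 762, 2085 → median = 681
|x − 681|: 62, 149, 28, 0, 170, 81, 223, 228, 28, 71, 1404
Sorted deviations: 0, 28, 28, 62, 71, 81, 149, 170, 223, 228, 1404 → MAD = 81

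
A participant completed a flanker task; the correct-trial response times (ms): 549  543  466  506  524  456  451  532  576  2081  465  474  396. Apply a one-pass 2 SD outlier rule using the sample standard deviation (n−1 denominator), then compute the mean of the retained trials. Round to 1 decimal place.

n = 13, ΣRT = 8019, M = 616.846
Σ(x−M)² = 2351943.69; s = √(2351943.69/12) = 442.714
Cutoffs: 616.846 ± 2·442.714 → [-268.6, 1502.3]
Outside: 2081 → excluded.
Retained (n=12): Σ = 5938, mean = 5938/12 = 494.833

494.8 ms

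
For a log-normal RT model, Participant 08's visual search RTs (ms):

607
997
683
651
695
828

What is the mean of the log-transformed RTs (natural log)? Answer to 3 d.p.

ln(RT): 6.4085, 6.9048, 6.5265, 6.4785, 6.5439, 6.7190
Σ ln(RT) = 39.5812
Mean = 39.5812/6 = 6.59687

6.597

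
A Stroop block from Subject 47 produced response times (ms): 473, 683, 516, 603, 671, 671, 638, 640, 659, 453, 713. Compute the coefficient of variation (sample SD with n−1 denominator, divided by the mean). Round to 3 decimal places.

n = 11, Σ = 6720, M = 610.9091
Σ(x−M)² = 79758.909; s = √(79758.909/10) = 89.3078
CV = 89.3078 / 610.9091 = 0.14619

0.146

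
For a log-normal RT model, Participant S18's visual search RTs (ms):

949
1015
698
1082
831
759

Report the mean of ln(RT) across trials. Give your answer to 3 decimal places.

ln(RT): 6.8554, 6.9226, 6.5482, 6.9866, 6.7226, 6.6320
Σ ln(RT) = 40.6675
Mean = 40.6675/6 = 6.77791

6.778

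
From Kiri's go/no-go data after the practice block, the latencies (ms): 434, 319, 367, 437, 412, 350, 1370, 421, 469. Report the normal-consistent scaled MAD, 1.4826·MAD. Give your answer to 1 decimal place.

Sorted: 319, 350, 367, 412, 421, 434, 437, 469, 1370 → median = 421
|x − 421| sorted: 0, 9, 13, 16, 48, 54, 71, 102, 949 → MAD = 48
Robust SD ≈ 1.4826 × 48 = 71.165

71.2 ms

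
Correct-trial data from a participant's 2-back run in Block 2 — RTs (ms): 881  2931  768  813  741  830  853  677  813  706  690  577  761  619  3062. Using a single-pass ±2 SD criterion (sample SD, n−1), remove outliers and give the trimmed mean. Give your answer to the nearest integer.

748 ms

n = 15, ΣRT = 15722, M = 1048.133
Σ(x−M)² = 8869441.73; s = √(8869441.73/14) = 795.947
Cutoffs: 1048.133 ± 2·795.947 → [-543.8, 2640.0]
Outside: 2931, 3062 → excluded.
Retained (n=13): Σ = 9729, mean = 9729/13 = 748.385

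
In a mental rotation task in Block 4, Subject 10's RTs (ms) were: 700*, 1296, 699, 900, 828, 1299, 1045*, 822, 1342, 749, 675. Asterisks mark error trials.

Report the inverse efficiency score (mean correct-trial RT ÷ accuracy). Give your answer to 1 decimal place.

1169.3 ms

Correct trials (n=9): 1296, 699, 900, 828, 1299, 822, 1342, 749, 675
Mean correct RT = 8610/9 = 956.6667 ms
Proportion correct = 9/11
IES = 956.6667 / (9/11) = 1169.259 ms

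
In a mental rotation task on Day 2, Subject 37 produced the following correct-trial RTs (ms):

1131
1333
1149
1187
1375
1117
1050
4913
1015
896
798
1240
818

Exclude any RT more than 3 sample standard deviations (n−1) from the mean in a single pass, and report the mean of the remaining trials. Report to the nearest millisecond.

n = 13, ΣRT = 18022, M = 1386.308
Σ(x−M)² = 13856134.77; s = √(13856134.77/12) = 1074.559
Cutoffs: 1386.308 ± 3·1074.559 → [-1837.4, 4610.0]
Outside: 4913 → excluded.
Retained (n=12): Σ = 13109, mean = 13109/12 = 1092.417

1092 ms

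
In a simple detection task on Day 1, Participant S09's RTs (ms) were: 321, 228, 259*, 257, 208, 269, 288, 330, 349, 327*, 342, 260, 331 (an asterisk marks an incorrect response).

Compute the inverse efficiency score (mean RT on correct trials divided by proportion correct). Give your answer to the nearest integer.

Correct trials (n=11): 321, 228, 257, 208, 269, 288, 330, 349, 342, 260, 331
Mean correct RT = 3183/11 = 289.3636 ms
Proportion correct = 11/13
IES = 289.3636 / (11/13) = 341.975 ms

342 ms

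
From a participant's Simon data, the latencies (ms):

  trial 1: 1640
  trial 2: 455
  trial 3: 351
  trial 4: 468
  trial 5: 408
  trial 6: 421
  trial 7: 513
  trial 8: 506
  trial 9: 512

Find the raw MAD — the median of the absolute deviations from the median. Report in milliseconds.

Sorted: 351, 408, 421, 455, 468, 506, 512, 513, 1640 → median = 468
|x − 468|: 1172, 13, 117, 0, 60, 47, 45, 38, 44
Sorted deviations: 0, 13, 38, 44, 45, 47, 60, 117, 1172 → MAD = 45

45 ms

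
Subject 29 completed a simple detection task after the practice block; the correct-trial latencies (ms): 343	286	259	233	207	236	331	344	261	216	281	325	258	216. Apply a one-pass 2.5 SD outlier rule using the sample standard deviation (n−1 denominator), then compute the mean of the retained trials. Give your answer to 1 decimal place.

271.1 ms

n = 14, ΣRT = 3796, M = 271.143
Σ(x−M)² = 30581.71; s = √(30581.71/13) = 48.502
Cutoffs: 271.143 ± 2.5·48.502 → [149.9, 392.4]
No RTs fall outside the cutoffs; all 14 retained. Mean = 3796/14 = 271.143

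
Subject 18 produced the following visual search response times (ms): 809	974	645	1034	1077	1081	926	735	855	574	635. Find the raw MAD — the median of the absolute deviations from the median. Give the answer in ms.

Sorted: 574, 635, 645, 735, 809, 855, 926, 974, 1034, 1077, 1081 → median = 855
|x − 855|: 46, 119, 210, 179, 222, 226, 71, 120, 0, 281, 220
Sorted deviations: 0, 46, 71, 119, 120, 179, 210, 220, 222, 226, 281 → MAD = 179

179 ms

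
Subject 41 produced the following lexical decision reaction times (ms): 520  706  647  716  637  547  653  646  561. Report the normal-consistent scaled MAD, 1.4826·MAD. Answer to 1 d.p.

Sorted: 520, 547, 561, 637, 646, 647, 653, 706, 716 → median = 646
|x − 646| sorted: 0, 1, 7, 9, 60, 70, 85, 99, 126 → MAD = 60
Robust SD ≈ 1.4826 × 60 = 88.956

89.0 ms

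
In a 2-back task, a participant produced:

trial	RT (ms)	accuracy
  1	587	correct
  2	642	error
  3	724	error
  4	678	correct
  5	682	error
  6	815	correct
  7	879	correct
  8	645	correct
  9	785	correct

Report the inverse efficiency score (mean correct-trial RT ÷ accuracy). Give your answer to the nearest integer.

Correct trials (n=6): 587, 678, 815, 879, 645, 785
Mean correct RT = 4389/6 = 731.5000 ms
Proportion correct = 6/9
IES = 731.5000 / (6/9) = 1097.250 ms

1097 ms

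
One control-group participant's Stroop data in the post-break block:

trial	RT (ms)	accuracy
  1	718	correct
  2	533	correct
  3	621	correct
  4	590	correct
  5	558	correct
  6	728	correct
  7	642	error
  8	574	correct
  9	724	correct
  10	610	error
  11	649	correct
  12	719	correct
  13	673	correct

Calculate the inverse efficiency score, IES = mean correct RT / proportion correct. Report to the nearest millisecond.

761 ms

Correct trials (n=11): 718, 533, 621, 590, 558, 728, 574, 724, 649, 719, 673
Mean correct RT = 7087/11 = 644.2727 ms
Proportion correct = 11/13
IES = 644.2727 / (11/13) = 761.413 ms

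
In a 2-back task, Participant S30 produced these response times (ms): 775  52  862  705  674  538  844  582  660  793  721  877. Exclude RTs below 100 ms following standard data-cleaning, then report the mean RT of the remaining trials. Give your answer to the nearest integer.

730 ms

Excluded: 52
Retained (n=11): Σ = 8031
Mean = 8031/11 = 730.0909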